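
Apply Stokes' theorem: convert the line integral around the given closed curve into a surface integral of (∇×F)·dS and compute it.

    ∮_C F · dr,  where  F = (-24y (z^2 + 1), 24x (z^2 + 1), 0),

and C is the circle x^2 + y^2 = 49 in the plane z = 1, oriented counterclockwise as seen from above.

Let S be the flat disk x^2 + y^2 ≤ 49 in the plane z = 1, with upward unit normal n̂ = ẑ. By Stokes' theorem,

    ∮_C F · dr = ∬_S (∇ × F) · n̂ dS = ∬_D (curl F)_z dA,

where D is the disk x^2 + y^2 ≤ 49.

Compute the curl of F = (-24y (z^2 + 1), 24x (z^2 + 1), 0):
    (∇ × F)_x = ∂F_z/∂y - ∂F_y/∂z = -48x z,
    (∇ × F)_y = ∂F_x/∂z - ∂F_z/∂x = -48y z,
    (∇ × F)_z = ∂F_y/∂x - ∂F_x/∂y = 48z^2 + 48.

On z = 1, (curl F)_z = 96.

Convert to polar (x = r cos θ, y = r sin θ, dA = r dr dθ); the integrand becomes 96, so

    ∬_D (curl F)_z dA = ∫_0^{2π} ∫_0^{7} (96) · r dr dθ.

Inner (r from 0 to 7): 2352.
Outer (θ from 0 to 2π): 4704π.

Therefore ∮_C F · dr = 4704π.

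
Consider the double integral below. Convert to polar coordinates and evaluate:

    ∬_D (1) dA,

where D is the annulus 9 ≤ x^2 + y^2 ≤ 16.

The region D is 3 ≤ r ≤ 4, 0 ≤ θ ≤ 2π in polar coordinates, where x = r cos(θ), y = r sin(θ), and dA = r dr dθ.

Under the substitution, the integrand becomes 1, so

    ∬_D (1) dA = ∫_{0}^{2π} ∫_{3}^{4} (1) · r dr dθ.

Inner integral (in r): ∫_{3}^{4} (1) · r dr = 7/2.

Outer integral (in θ): ∫_{0}^{2π} (7/2) dθ = 7π.

Therefore ∬_D (1) dA = 7π.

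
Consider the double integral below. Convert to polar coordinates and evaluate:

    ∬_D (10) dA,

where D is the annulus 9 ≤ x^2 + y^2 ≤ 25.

The region D is 3 ≤ r ≤ 5, 0 ≤ θ ≤ 2π in polar coordinates, where x = r cos(θ), y = r sin(θ), and dA = r dr dθ.

Under the substitution, the integrand becomes 10, so

    ∬_D (10) dA = ∫_{0}^{2π} ∫_{3}^{5} (10) · r dr dθ.

Inner integral (in r): ∫_{3}^{5} (10) · r dr = 80.

Outer integral (in θ): ∫_{0}^{2π} (80) dθ = 160π.

Therefore ∬_D (10) dA = 160π.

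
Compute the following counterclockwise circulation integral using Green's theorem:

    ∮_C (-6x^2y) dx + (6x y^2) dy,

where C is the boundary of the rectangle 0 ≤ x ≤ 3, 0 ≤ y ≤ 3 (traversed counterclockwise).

Green's theorem converts the closed line integral into a double integral over the enclosed region D:

    ∮_C P dx + Q dy = ∬_D (∂Q/∂x - ∂P/∂y) dA.

Here P = -6x^2y, Q = 6x y^2, so

    ∂Q/∂x = 6y^2,    ∂P/∂y = -6x^2,
    ∂Q/∂x - ∂P/∂y = 6x^2 + 6y^2.

D is the region 0 ≤ x ≤ 3, 0 ≤ y ≤ 3. Evaluating the double integral:

    ∬_D (6x^2 + 6y^2) dA = ∫_0^{3} ∫_0^{3} (6x^2 + 6y^2) dy dx.

Inner (y from 0 to 3): 18x^2 + 54.
Outer (x from 0 to 3): 324.

Therefore ∮_C P dx + Q dy = 324.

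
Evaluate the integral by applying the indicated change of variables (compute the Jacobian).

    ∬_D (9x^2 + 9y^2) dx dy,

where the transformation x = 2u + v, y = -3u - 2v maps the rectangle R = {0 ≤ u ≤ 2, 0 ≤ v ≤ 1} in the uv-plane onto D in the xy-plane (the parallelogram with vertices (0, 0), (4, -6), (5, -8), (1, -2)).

Compute the Jacobian determinant of (x, y) with respect to (u, v):

    ∂(x,y)/∂(u,v) = | 2  1 | = (2)(-2) - (1)(-3) = -1.
                   | -3  -2 |

Its absolute value is |J| = 1 (the area scaling factor).

Substituting x = 2u + v, y = -3u - 2v into the integrand,

    9x^2 + 9y^2 → 117u^2 + 144u v + 45v^2,

so the integral becomes

    ∬_R (117u^2 + 144u v + 45v^2) · |J| du dv = ∫_0^2 ∫_0^1 (117u^2 + 144u v + 45v^2) dv du.

Inner (v): 117u^2 + 72u + 15.
Outer (u): 486.

Therefore ∬_D (9x^2 + 9y^2) dx dy = 486.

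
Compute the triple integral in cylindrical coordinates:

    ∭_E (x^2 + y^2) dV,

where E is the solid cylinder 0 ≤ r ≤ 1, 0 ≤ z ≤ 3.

In cylindrical coordinates, x = r cos(θ), y = r sin(θ), z = z, and dV = r dr dθ dz.

The integrand becomes r^2, so

    ∭_E (x^2 + y^2) dV = ∫_{0}^{2π} ∫_{0}^{1} ∫_{0}^{3} (r^2) · r dz dr dθ.

Inner (z): 3r^3.
Middle (r from 0 to 1): 3/4.
Outer (θ): 3π/2.

Therefore the triple integral equals 3π/2.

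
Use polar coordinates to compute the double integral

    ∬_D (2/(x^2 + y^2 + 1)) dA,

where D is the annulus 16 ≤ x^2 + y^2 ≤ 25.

The region D is 4 ≤ r ≤ 5, 0 ≤ θ ≤ 2π in polar coordinates, where x = r cos(θ), y = r sin(θ), and dA = r dr dθ.

Under the substitution, the integrand becomes 2/(r^2 + 1), so

    ∬_D (2/(x^2 + y^2 + 1)) dA = ∫_{0}^{2π} ∫_{4}^{5} (2/(r^2 + 1)) · r dr dθ.

Inner integral (in r): ∫_{4}^{5} (2/(r^2 + 1)) · r dr = log(26/17).

Outer integral (in θ): ∫_{0}^{2π} (log(26/17)) dθ = log((26/17)^(2π)).

Therefore ∬_D (2/(x^2 + y^2 + 1)) dA = log((26/17)^(2π)).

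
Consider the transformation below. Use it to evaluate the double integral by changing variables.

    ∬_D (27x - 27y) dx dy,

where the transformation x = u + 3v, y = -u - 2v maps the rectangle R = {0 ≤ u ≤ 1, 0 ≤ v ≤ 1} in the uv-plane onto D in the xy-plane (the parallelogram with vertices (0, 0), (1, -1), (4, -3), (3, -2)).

Compute the Jacobian determinant of (x, y) with respect to (u, v):

    ∂(x,y)/∂(u,v) = | 1  3 | = (1)(-2) - (3)(-1) = 1.
                   | -1  -2 |

Its absolute value is |J| = 1 (the area scaling factor).

Substituting x = u + 3v, y = -u - 2v into the integrand,

    27x - 27y → 54u + 135v,

so the integral becomes

    ∬_R (54u + 135v) · |J| du dv = ∫_0^1 ∫_0^1 (54u + 135v) dv du.

Inner (v): 54u + 135/2.
Outer (u): 189/2.

Therefore ∬_D (27x - 27y) dx dy = 189/2.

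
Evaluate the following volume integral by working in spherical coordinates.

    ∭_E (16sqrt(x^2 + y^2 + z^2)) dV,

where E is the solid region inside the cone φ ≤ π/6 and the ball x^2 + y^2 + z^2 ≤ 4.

In spherical coordinates, x = ρ sin(φ) cos(θ), y = ρ sin(φ) sin(θ), z = ρ cos(φ), and dV = ρ^2 sin(φ) dρ dφ dθ.

The integrand becomes 16ρ, so

    ∭_E (16sqrt(x^2 + y^2 + z^2)) dV = ∫_{0}^{2π} ∫_{0}^{π/6} ∫_{0}^{2} (16ρ) · ρ^2 sin(φ) dρ dφ dθ.

Inner (ρ): 64sin(φ).
Middle (φ): 64 - 32sqrt(3).
Outer (θ): 64π (2 - sqrt(3)).

Therefore the triple integral equals 64π (2 - sqrt(3)).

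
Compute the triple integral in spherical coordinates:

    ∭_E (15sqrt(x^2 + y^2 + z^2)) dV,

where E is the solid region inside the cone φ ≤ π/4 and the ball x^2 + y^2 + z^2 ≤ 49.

In spherical coordinates, x = ρ sin(φ) cos(θ), y = ρ sin(φ) sin(θ), z = ρ cos(φ), and dV = ρ^2 sin(φ) dρ dφ dθ.

The integrand becomes 15ρ, so

    ∭_E (15sqrt(x^2 + y^2 + z^2)) dV = ∫_{0}^{2π} ∫_{0}^{π/4} ∫_{0}^{7} (15ρ) · ρ^2 sin(φ) dρ dφ dθ.

Inner (ρ): 36015sin(φ)/4.
Middle (φ): 36015/4 - 36015sqrt(2)/8.
Outer (θ): 36015π (2 - sqrt(2))/4.

Therefore the triple integral equals 36015π (2 - sqrt(2))/4.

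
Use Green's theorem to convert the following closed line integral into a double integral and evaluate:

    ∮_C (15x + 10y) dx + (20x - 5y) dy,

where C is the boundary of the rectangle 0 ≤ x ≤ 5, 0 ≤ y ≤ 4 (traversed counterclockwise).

Green's theorem converts the closed line integral into a double integral over the enclosed region D:

    ∮_C P dx + Q dy = ∬_D (∂Q/∂x - ∂P/∂y) dA.

Here P = 15x + 10y, Q = 20x - 5y, so

    ∂Q/∂x = 20,    ∂P/∂y = 10,
    ∂Q/∂x - ∂P/∂y = 10.

D is the region 0 ≤ x ≤ 5, 0 ≤ y ≤ 4. Evaluating the double integral:

    ∬_D (10) dA = ∫_0^{5} ∫_0^{4} (10) dy dx.

Inner (y from 0 to 4): 40.
Outer (x from 0 to 5): 200.

Therefore ∮_C P dx + Q dy = 200.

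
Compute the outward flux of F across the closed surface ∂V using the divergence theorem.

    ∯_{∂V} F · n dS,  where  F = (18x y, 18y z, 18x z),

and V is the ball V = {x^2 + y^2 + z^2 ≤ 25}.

By the divergence theorem,

    ∯_{∂V} F · n dS = ∭_V (∇ · F) dV.

Compute the divergence:
    ∇ · F = ∂F_x/∂x + ∂F_y/∂y + ∂F_z/∂z = 18y + 18z + 18x = 18x + 18y + 18z.

In spherical coordinates, x = ρ sin(φ) cos(θ), y = ρ sin(φ) sin(θ), z = ρ cos(φ), dV = ρ^2 sin(φ) dρ dφ dθ, with 0 ≤ ρ ≤ 5, 0 ≤ φ ≤ π, 0 ≤ θ ≤ 2π.

The integrand, after substitution and multiplying by the volume element, becomes (18ρ (sqrt(2)sin(φ)sin(θ + π/4) + cos(φ))) · ρ^2 sin(φ), so

    ∭_V (∇·F) dV = ∫_0^{2π} ∫_0^{π} ∫_0^{5} (18ρ (sqrt(2)sin(φ)sin(θ + π/4) + cos(φ))) · ρ^2 sin(φ) dρ dφ dθ.

Inner (ρ from 0 to 5): 5625(sqrt(2)sin(φ)sin(θ + π/4) + cos(φ))sin(φ)/2.
Middle (φ from 0 to π): 5625sqrt(2)π sin(θ + π/4)/4.
Outer (θ from 0 to 2π): 0.

Therefore ∯_{∂V} F · n dS = 0.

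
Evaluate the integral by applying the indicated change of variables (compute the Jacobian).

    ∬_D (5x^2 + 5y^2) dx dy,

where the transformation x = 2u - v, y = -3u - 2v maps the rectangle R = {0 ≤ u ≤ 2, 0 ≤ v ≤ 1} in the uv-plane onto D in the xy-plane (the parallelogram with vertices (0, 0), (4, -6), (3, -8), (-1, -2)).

Compute the Jacobian determinant of (x, y) with respect to (u, v):

    ∂(x,y)/∂(u,v) = | 2  -1 | = (2)(-2) - (-1)(-3) = -7.
                   | -3  -2 |

Its absolute value is |J| = 7 (the area scaling factor).

Substituting x = 2u - v, y = -3u - 2v into the integrand,

    5x^2 + 5y^2 → 65u^2 + 40u v + 25v^2,

so the integral becomes

    ∬_R (65u^2 + 40u v + 25v^2) · |J| du dv = ∫_0^2 ∫_0^1 (455u^2 + 280u v + 175v^2) dv du.

Inner (v): 455u^2 + 140u + 175/3.
Outer (u): 1610.

Therefore ∬_D (5x^2 + 5y^2) dx dy = 1610.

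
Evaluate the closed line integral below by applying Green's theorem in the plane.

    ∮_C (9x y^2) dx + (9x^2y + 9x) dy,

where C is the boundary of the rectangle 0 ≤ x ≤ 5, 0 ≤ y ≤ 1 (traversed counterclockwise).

Green's theorem converts the closed line integral into a double integral over the enclosed region D:

    ∮_C P dx + Q dy = ∬_D (∂Q/∂x - ∂P/∂y) dA.

Here P = 9x y^2, Q = 9x^2y + 9x, so

    ∂Q/∂x = 18x y + 9,    ∂P/∂y = 18x y,
    ∂Q/∂x - ∂P/∂y = 9.

D is the region 0 ≤ x ≤ 5, 0 ≤ y ≤ 1. Evaluating the double integral:

    ∬_D (9) dA = ∫_0^{5} ∫_0^{1} (9) dy dx.

Inner (y from 0 to 1): 9.
Outer (x from 0 to 5): 45.

Therefore ∮_C P dx + Q dy = 45.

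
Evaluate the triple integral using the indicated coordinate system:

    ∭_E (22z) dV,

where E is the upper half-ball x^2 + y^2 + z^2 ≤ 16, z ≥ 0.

In spherical coordinates, x = ρ sin(φ) cos(θ), y = ρ sin(φ) sin(θ), z = ρ cos(φ), and dV = ρ^2 sin(φ) dρ dφ dθ.

The integrand becomes 22ρ cos(φ), so

    ∭_E (22z) dV = ∫_{0}^{2π} ∫_{0}^{π/2} ∫_{0}^{4} (22ρ cos(φ)) · ρ^2 sin(φ) dρ dφ dθ.

Inner (ρ): 704sin(2φ).
Middle (φ): 704.
Outer (θ): 1408π.

Therefore the triple integral equals 1408π.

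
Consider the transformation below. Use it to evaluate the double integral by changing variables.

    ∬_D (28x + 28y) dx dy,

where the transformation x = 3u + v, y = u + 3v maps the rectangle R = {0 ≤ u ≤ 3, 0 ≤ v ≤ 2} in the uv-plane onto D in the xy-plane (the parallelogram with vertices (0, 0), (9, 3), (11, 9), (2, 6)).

Compute the Jacobian determinant of (x, y) with respect to (u, v):

    ∂(x,y)/∂(u,v) = | 3  1 | = (3)(3) - (1)(1) = 8.
                   | 1  3 |

Its absolute value is |J| = 8 (the area scaling factor).

Substituting x = 3u + v, y = u + 3v into the integrand,

    28x + 28y → 112u + 112v,

so the integral becomes

    ∬_R (112u + 112v) · |J| du dv = ∫_0^3 ∫_0^2 (896u + 896v) dv du.

Inner (v): 1792u + 1792.
Outer (u): 13440.

Therefore ∬_D (28x + 28y) dx dy = 13440.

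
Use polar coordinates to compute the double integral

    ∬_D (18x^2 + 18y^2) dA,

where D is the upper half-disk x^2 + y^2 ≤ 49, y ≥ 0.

The region D is 0 ≤ r ≤ 7, 0 ≤ θ ≤ π in polar coordinates, where x = r cos(θ), y = r sin(θ), and dA = r dr dθ.

Under the substitution, the integrand becomes 18r^2, so

    ∬_D (18x^2 + 18y^2) dA = ∫_{0}^{π} ∫_{0}^{7} (18r^2) · r dr dθ.

Inner integral (in r): ∫_{0}^{7} (18r^2) · r dr = 21609/2.

Outer integral (in θ): ∫_{0}^{π} (21609/2) dθ = 21609π/2.

Therefore ∬_D (18x^2 + 18y^2) dA = 21609π/2.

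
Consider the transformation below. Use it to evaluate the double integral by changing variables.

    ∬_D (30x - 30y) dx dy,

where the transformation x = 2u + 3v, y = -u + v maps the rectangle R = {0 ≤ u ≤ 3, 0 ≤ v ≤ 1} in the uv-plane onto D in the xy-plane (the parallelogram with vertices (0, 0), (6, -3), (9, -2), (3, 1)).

Compute the Jacobian determinant of (x, y) with respect to (u, v):

    ∂(x,y)/∂(u,v) = | 2  3 | = (2)(1) - (3)(-1) = 5.
                   | -1  1 |

Its absolute value is |J| = 5 (the area scaling factor).

Substituting x = 2u + 3v, y = -u + v into the integrand,

    30x - 30y → 90u + 60v,

so the integral becomes

    ∬_R (90u + 60v) · |J| du dv = ∫_0^3 ∫_0^1 (450u + 300v) dv du.

Inner (v): 450u + 150.
Outer (u): 2475.

Therefore ∬_D (30x - 30y) dx dy = 2475.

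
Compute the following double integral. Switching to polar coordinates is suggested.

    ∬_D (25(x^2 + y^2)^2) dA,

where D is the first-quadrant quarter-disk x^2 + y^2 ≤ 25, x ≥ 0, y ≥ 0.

The region D is 0 ≤ r ≤ 5, 0 ≤ θ ≤ π/2 in polar coordinates, where x = r cos(θ), y = r sin(θ), and dA = r dr dθ.

Under the substitution, the integrand becomes 25r^4, so

    ∬_D (25(x^2 + y^2)^2) dA = ∫_{0}^{π/2} ∫_{0}^{5} (25r^4) · r dr dθ.

Inner integral (in r): ∫_{0}^{5} (25r^4) · r dr = 390625/6.

Outer integral (in θ): ∫_{0}^{π/2} (390625/6) dθ = 390625π/12.

Therefore ∬_D (25(x^2 + y^2)^2) dA = 390625π/12.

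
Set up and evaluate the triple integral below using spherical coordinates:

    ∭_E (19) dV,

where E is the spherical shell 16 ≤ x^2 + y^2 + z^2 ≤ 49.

In spherical coordinates, x = ρ sin(φ) cos(θ), y = ρ sin(φ) sin(θ), z = ρ cos(φ), and dV = ρ^2 sin(φ) dρ dφ dθ.

The integrand becomes 19, so

    ∭_E (19) dV = ∫_{0}^{2π} ∫_{0}^{π} ∫_{4}^{7} (19) · ρ^2 sin(φ) dρ dφ dθ.

Inner (ρ): 1767sin(φ).
Middle (φ): 3534.
Outer (θ): 7068π.

Therefore the triple integral equals 7068π.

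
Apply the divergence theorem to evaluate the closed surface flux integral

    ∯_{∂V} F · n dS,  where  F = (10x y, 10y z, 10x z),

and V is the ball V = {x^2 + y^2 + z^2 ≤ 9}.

By the divergence theorem,

    ∯_{∂V} F · n dS = ∭_V (∇ · F) dV.

Compute the divergence:
    ∇ · F = ∂F_x/∂x + ∂F_y/∂y + ∂F_z/∂z = 10y + 10z + 10x = 10x + 10y + 10z.

In spherical coordinates, x = ρ sin(φ) cos(θ), y = ρ sin(φ) sin(θ), z = ρ cos(φ), dV = ρ^2 sin(φ) dρ dφ dθ, with 0 ≤ ρ ≤ 3, 0 ≤ φ ≤ π, 0 ≤ θ ≤ 2π.

The integrand, after substitution and multiplying by the volume element, becomes (10ρ (sqrt(2)sin(φ)sin(θ + π/4) + cos(φ))) · ρ^2 sin(φ), so

    ∭_V (∇·F) dV = ∫_0^{2π} ∫_0^{π} ∫_0^{3} (10ρ (sqrt(2)sin(φ)sin(θ + π/4) + cos(φ))) · ρ^2 sin(φ) dρ dφ dθ.

Inner (ρ from 0 to 3): 405(sqrt(2)sin(φ)sin(θ + π/4) + cos(φ))sin(φ)/2.
Middle (φ from 0 to π): 405sqrt(2)π sin(θ + π/4)/4.
Outer (θ from 0 to 2π): 0.

Therefore ∯_{∂V} F · n dS = 0.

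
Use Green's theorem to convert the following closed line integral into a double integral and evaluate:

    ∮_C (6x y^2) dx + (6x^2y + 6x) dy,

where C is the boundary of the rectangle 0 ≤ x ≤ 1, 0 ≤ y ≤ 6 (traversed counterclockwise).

Green's theorem converts the closed line integral into a double integral over the enclosed region D:

    ∮_C P dx + Q dy = ∬_D (∂Q/∂x - ∂P/∂y) dA.

Here P = 6x y^2, Q = 6x^2y + 6x, so

    ∂Q/∂x = 12x y + 6,    ∂P/∂y = 12x y,
    ∂Q/∂x - ∂P/∂y = 6.

D is the region 0 ≤ x ≤ 1, 0 ≤ y ≤ 6. Evaluating the double integral:

    ∬_D (6) dA = ∫_0^{1} ∫_0^{6} (6) dy dx.

Inner (y from 0 to 6): 36.
Outer (x from 0 to 1): 36.

Therefore ∮_C P dx + Q dy = 36.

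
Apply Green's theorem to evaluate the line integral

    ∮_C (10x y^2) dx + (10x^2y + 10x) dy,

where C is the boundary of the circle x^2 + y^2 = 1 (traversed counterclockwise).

Green's theorem converts the closed line integral into a double integral over the enclosed region D:

    ∮_C P dx + Q dy = ∬_D (∂Q/∂x - ∂P/∂y) dA.

Here P = 10x y^2, Q = 10x^2y + 10x, so

    ∂Q/∂x = 20x y + 10,    ∂P/∂y = 20x y,
    ∂Q/∂x - ∂P/∂y = 10.

D is the region x^2 + y^2 ≤ 1. Evaluating the double integral:

In polar coordinates (x = r cos θ, y = r sin θ, dA = r dr dθ) the integrand becomes 10, so

    ∬_D (10) dA = ∫_0^{2π} ∫_0^{1} (10) · r dr dθ.

Inner (r from 0 to 1): 5.
Outer (θ from 0 to 2π): 10π.

Therefore ∮_C P dx + Q dy = 10π.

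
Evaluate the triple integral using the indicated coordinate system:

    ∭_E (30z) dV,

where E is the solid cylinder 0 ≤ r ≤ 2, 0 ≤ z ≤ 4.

In cylindrical coordinates, x = r cos(θ), y = r sin(θ), z = z, and dV = r dr dθ dz.

The integrand becomes 30z, so

    ∭_E (30z) dV = ∫_{0}^{2π} ∫_{0}^{2} ∫_{0}^{4} (30z) · r dz dr dθ.

Inner (z): 240r.
Middle (r from 0 to 2): 480.
Outer (θ): 960π.

Therefore the triple integral equals 960π.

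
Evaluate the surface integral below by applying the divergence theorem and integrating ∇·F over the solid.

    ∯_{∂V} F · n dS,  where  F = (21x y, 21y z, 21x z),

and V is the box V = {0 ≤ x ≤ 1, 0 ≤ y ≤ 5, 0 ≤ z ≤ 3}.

By the divergence theorem,

    ∯_{∂V} F · n dS = ∭_V (∇ · F) dV.

Compute the divergence:
    ∇ · F = ∂F_x/∂x + ∂F_y/∂y + ∂F_z/∂z = 21y + 21z + 21x = 21x + 21y + 21z.

V is a rectangular box, so dV = dx dy dz with 0 ≤ x ≤ 1, 0 ≤ y ≤ 5, 0 ≤ z ≤ 3.

Integrate (21x + 21y + 21z) over V as an iterated integral:

    ∭_V (∇·F) dV = ∫_0^{1} ∫_0^{5} ∫_0^{3} (21x + 21y + 21z) dz dy dx.

Inner (z from 0 to 3): 63x + 63y + 189/2.
Middle (y from 0 to 5): 315x + 1260.
Outer (x from 0 to 1): 2835/2.

Therefore ∯_{∂V} F · n dS = 2835/2.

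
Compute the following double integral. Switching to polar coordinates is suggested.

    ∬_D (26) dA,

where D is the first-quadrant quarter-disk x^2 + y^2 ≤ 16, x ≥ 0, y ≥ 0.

The region D is 0 ≤ r ≤ 4, 0 ≤ θ ≤ π/2 in polar coordinates, where x = r cos(θ), y = r sin(θ), and dA = r dr dθ.

Under the substitution, the integrand becomes 26, so

    ∬_D (26) dA = ∫_{0}^{π/2} ∫_{0}^{4} (26) · r dr dθ.

Inner integral (in r): ∫_{0}^{4} (26) · r dr = 208.

Outer integral (in θ): ∫_{0}^{π/2} (208) dθ = 104π.

Therefore ∬_D (26) dA = 104π.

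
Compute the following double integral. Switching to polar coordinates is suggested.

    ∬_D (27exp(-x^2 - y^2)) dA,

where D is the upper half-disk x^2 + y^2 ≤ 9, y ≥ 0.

The region D is 0 ≤ r ≤ 3, 0 ≤ θ ≤ π in polar coordinates, where x = r cos(θ), y = r sin(θ), and dA = r dr dθ.

Under the substitution, the integrand becomes 27exp(-r^2), so

    ∬_D (27exp(-x^2 - y^2)) dA = ∫_{0}^{π} ∫_{0}^{3} (27exp(-r^2)) · r dr dθ.

Inner integral (in r): ∫_{0}^{3} (27exp(-r^2)) · r dr = 27/2 - 27exp(-9)/2.

Outer integral (in θ): ∫_{0}^{π} (27/2 - 27exp(-9)/2) dθ = -27π (1 - exp(9))exp(-9)/2.

Therefore ∬_D (27exp(-x^2 - y^2)) dA = -27π (1 - exp(9))exp(-9)/2.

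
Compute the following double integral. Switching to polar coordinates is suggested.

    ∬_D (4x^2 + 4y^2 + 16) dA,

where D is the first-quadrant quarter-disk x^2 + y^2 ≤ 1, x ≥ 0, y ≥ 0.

The region D is 0 ≤ r ≤ 1, 0 ≤ θ ≤ π/2 in polar coordinates, where x = r cos(θ), y = r sin(θ), and dA = r dr dθ.

Under the substitution, the integrand becomes 4r^2 + 16, so

    ∬_D (4x^2 + 4y^2 + 16) dA = ∫_{0}^{π/2} ∫_{0}^{1} (4r^2 + 16) · r dr dθ.

Inner integral (in r): ∫_{0}^{1} (4r^2 + 16) · r dr = 9.

Outer integral (in θ): ∫_{0}^{π/2} (9) dθ = 9π/2.

Therefore ∬_D (4x^2 + 4y^2 + 16) dA = 9π/2.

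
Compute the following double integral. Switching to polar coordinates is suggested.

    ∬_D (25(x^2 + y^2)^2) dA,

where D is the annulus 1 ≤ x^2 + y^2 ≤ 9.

The region D is 1 ≤ r ≤ 3, 0 ≤ θ ≤ 2π in polar coordinates, where x = r cos(θ), y = r sin(θ), and dA = r dr dθ.

Under the substitution, the integrand becomes 25r^4, so

    ∬_D (25(x^2 + y^2)^2) dA = ∫_{0}^{2π} ∫_{1}^{3} (25r^4) · r dr dθ.

Inner integral (in r): ∫_{1}^{3} (25r^4) · r dr = 9100/3.

Outer integral (in θ): ∫_{0}^{2π} (9100/3) dθ = 18200π/3.

Therefore ∬_D (25(x^2 + y^2)^2) dA = 18200π/3.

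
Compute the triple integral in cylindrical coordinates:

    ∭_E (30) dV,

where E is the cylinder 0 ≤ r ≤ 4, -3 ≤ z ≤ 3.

In cylindrical coordinates, x = r cos(θ), y = r sin(θ), z = z, and dV = r dr dθ dz.

The integrand becomes 30, so

    ∭_E (30) dV = ∫_{0}^{2π} ∫_{0}^{4} ∫_{-3}^{3} (30) · r dz dr dθ.

Inner (z): 180r.
Middle (r from 0 to 4): 1440.
Outer (θ): 2880π.

Therefore the triple integral equals 2880π.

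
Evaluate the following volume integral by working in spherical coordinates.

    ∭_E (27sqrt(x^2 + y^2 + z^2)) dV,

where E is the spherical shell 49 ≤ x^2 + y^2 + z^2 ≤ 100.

In spherical coordinates, x = ρ sin(φ) cos(θ), y = ρ sin(φ) sin(θ), z = ρ cos(φ), and dV = ρ^2 sin(φ) dρ dφ dθ.

The integrand becomes 27ρ, so

    ∭_E (27sqrt(x^2 + y^2 + z^2)) dV = ∫_{0}^{2π} ∫_{0}^{π} ∫_{7}^{10} (27ρ) · ρ^2 sin(φ) dρ dφ dθ.

Inner (ρ): 205173sin(φ)/4.
Middle (φ): 205173/2.
Outer (θ): 205173π.

Therefore the triple integral equals 205173π.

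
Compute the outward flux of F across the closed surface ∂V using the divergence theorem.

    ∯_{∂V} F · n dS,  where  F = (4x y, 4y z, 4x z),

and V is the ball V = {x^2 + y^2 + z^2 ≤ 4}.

By the divergence theorem,

    ∯_{∂V} F · n dS = ∭_V (∇ · F) dV.

Compute the divergence:
    ∇ · F = ∂F_x/∂x + ∂F_y/∂y + ∂F_z/∂z = 4y + 4z + 4x = 4x + 4y + 4z.

In spherical coordinates, x = ρ sin(φ) cos(θ), y = ρ sin(φ) sin(θ), z = ρ cos(φ), dV = ρ^2 sin(φ) dρ dφ dθ, with 0 ≤ ρ ≤ 2, 0 ≤ φ ≤ π, 0 ≤ θ ≤ 2π.

The integrand, after substitution and multiplying by the volume element, becomes (4ρ (sqrt(2)sin(φ)sin(θ + π/4) + cos(φ))) · ρ^2 sin(φ), so

    ∭_V (∇·F) dV = ∫_0^{2π} ∫_0^{π} ∫_0^{2} (4ρ (sqrt(2)sin(φ)sin(θ + π/4) + cos(φ))) · ρ^2 sin(φ) dρ dφ dθ.

Inner (ρ from 0 to 2): 16(sqrt(2)sin(φ)sin(θ + π/4) + cos(φ))sin(φ).
Middle (φ from 0 to π): 8sqrt(2)π sin(θ + π/4).
Outer (θ from 0 to 2π): 0.

Therefore ∯_{∂V} F · n dS = 0.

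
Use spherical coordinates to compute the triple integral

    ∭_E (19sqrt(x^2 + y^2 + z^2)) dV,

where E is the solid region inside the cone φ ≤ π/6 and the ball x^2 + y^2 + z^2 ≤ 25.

In spherical coordinates, x = ρ sin(φ) cos(θ), y = ρ sin(φ) sin(θ), z = ρ cos(φ), and dV = ρ^2 sin(φ) dρ dφ dθ.

The integrand becomes 19ρ, so

    ∭_E (19sqrt(x^2 + y^2 + z^2)) dV = ∫_{0}^{2π} ∫_{0}^{π/6} ∫_{0}^{5} (19ρ) · ρ^2 sin(φ) dρ dφ dθ.

Inner (ρ): 11875sin(φ)/4.
Middle (φ): 11875/4 - 11875sqrt(3)/8.
Outer (θ): 11875π (2 - sqrt(3))/4.

Therefore the triple integral equals 11875π (2 - sqrt(3))/4.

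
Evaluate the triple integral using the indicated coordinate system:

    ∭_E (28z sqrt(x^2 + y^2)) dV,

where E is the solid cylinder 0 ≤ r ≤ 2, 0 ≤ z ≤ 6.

In cylindrical coordinates, x = r cos(θ), y = r sin(θ), z = z, and dV = r dr dθ dz.

The integrand becomes 28r z, so

    ∭_E (28z sqrt(x^2 + y^2)) dV = ∫_{0}^{2π} ∫_{0}^{2} ∫_{0}^{6} (28r z) · r dz dr dθ.

Inner (z): 504r^2.
Middle (r from 0 to 2): 1344.
Outer (θ): 2688π.

Therefore the triple integral equals 2688π.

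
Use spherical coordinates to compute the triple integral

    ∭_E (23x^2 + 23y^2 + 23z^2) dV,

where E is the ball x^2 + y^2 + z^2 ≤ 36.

In spherical coordinates, x = ρ sin(φ) cos(θ), y = ρ sin(φ) sin(θ), z = ρ cos(φ), and dV = ρ^2 sin(φ) dρ dφ dθ.

The integrand becomes 23ρ^2, so

    ∭_E (23x^2 + 23y^2 + 23z^2) dV = ∫_{0}^{2π} ∫_{0}^{π} ∫_{0}^{6} (23ρ^2) · ρ^2 sin(φ) dρ dφ dθ.

Inner (ρ): 178848sin(φ)/5.
Middle (φ): 357696/5.
Outer (θ): 715392π/5.

Therefore the triple integral equals 715392π/5.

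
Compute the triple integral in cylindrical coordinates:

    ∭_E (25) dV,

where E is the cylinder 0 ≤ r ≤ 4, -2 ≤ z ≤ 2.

In cylindrical coordinates, x = r cos(θ), y = r sin(θ), z = z, and dV = r dr dθ dz.

The integrand becomes 25, so

    ∭_E (25) dV = ∫_{0}^{2π} ∫_{0}^{4} ∫_{-2}^{2} (25) · r dz dr dθ.

Inner (z): 100r.
Middle (r from 0 to 4): 800.
Outer (θ): 1600π.

Therefore the triple integral equals 1600π.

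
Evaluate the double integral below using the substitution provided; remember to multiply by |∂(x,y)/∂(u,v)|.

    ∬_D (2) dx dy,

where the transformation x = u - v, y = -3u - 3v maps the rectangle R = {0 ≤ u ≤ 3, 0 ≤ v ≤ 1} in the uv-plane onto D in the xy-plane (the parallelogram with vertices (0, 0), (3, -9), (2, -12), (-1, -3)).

Compute the Jacobian determinant of (x, y) with respect to (u, v):

    ∂(x,y)/∂(u,v) = | 1  -1 | = (1)(-3) - (-1)(-3) = -6.
                   | -3  -3 |

Its absolute value is |J| = 6 (the area scaling factor).

Substituting x = u - v, y = -3u - 3v into the integrand,

    2 → 2,

so the integral becomes

    ∬_R (2) · |J| du dv = ∫_0^3 ∫_0^1 (12) dv du.

Inner (v): 12.
Outer (u): 36.

Therefore ∬_D (2) dx dy = 36.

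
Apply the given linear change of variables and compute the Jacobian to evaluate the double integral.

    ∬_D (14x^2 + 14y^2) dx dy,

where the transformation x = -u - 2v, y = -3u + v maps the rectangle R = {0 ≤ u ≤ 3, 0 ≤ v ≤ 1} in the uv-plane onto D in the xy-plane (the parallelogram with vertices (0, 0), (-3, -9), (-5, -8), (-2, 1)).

Compute the Jacobian determinant of (x, y) with respect to (u, v):

    ∂(x,y)/∂(u,v) = | -1  -2 | = (-1)(1) - (-2)(-3) = -7.
                   | -3  1 |

Its absolute value is |J| = 7 (the area scaling factor).

Substituting x = -u - 2v, y = -3u + v into the integrand,

    14x^2 + 14y^2 → 140u^2 - 28u v + 70v^2,

so the integral becomes

    ∬_R (140u^2 - 28u v + 70v^2) · |J| du dv = ∫_0^3 ∫_0^1 (980u^2 - 196u v + 490v^2) dv du.

Inner (v): 980u^2 - 98u + 490/3.
Outer (u): 8869.

Therefore ∬_D (14x^2 + 14y^2) dx dy = 8869.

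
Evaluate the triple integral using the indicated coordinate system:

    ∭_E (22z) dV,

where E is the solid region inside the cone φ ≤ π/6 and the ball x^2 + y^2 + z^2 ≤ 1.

In spherical coordinates, x = ρ sin(φ) cos(θ), y = ρ sin(φ) sin(θ), z = ρ cos(φ), and dV = ρ^2 sin(φ) dρ dφ dθ.

The integrand becomes 22ρ cos(φ), so

    ∭_E (22z) dV = ∫_{0}^{2π} ∫_{0}^{π/6} ∫_{0}^{1} (22ρ cos(φ)) · ρ^2 sin(φ) dρ dφ dθ.

Inner (ρ): 11sin(2φ)/4.
Middle (φ): 11/16.
Outer (θ): 11π/8.

Therefore the triple integral equals 11π/8.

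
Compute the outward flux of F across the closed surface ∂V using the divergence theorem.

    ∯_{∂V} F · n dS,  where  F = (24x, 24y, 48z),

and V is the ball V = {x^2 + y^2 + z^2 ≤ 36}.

By the divergence theorem,

    ∯_{∂V} F · n dS = ∭_V (∇ · F) dV.

Compute the divergence:
    ∇ · F = ∂F_x/∂x + ∂F_y/∂y + ∂F_z/∂z = 24 + 24 + 48 = 96.

In spherical coordinates, x = ρ sin(φ) cos(θ), y = ρ sin(φ) sin(θ), z = ρ cos(φ), dV = ρ^2 sin(φ) dρ dφ dθ, with 0 ≤ ρ ≤ 6, 0 ≤ φ ≤ π, 0 ≤ θ ≤ 2π.

The integrand, after substitution and multiplying by the volume element, becomes (96) · ρ^2 sin(φ), so

    ∭_V (∇·F) dV = ∫_0^{2π} ∫_0^{π} ∫_0^{6} (96) · ρ^2 sin(φ) dρ dφ dθ.

Inner (ρ from 0 to 6): 6912sin(φ).
Middle (φ from 0 to π): 13824.
Outer (θ from 0 to 2π): 27648π.

Therefore ∯_{∂V} F · n dS = 27648π.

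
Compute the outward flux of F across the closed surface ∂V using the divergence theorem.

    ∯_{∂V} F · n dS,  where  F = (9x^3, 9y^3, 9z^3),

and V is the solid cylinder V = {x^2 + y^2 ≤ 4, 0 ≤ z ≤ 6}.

By the divergence theorem,

    ∯_{∂V} F · n dS = ∭_V (∇ · F) dV.

Compute the divergence:
    ∇ · F = ∂F_x/∂x + ∂F_y/∂y + ∂F_z/∂z = 27x^2 + 27y^2 + 27z^2.

In cylindrical coordinates, x = r cos(θ), y = r sin(θ), z = z, dV = r dr dθ dz, with 0 ≤ r ≤ 2, 0 ≤ θ ≤ 2π, 0 ≤ z ≤ 6.

The integrand, after substitution and multiplying by the volume element, becomes (27r^2 + 27z^2) · r, so

    ∭_V (∇·F) dV = ∫_0^{2π} ∫_0^{2} ∫_0^{6} (27r^2 + 27z^2) · r dz dr dθ.

Inner (z from 0 to 6): 162r (r^2 + 12).
Middle (r from 0 to 2): 4536.
Outer (θ from 0 to 2π): 9072π.

Therefore ∯_{∂V} F · n dS = 9072π.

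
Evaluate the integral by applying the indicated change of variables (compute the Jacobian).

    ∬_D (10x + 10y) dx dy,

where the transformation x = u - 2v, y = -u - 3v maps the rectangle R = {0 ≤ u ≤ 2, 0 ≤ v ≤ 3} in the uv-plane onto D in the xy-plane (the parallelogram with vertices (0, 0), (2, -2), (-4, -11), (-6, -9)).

Compute the Jacobian determinant of (x, y) with respect to (u, v):

    ∂(x,y)/∂(u,v) = | 1  -2 | = (1)(-3) - (-2)(-1) = -5.
                   | -1  -3 |

Its absolute value is |J| = 5 (the area scaling factor).

Substituting x = u - 2v, y = -u - 3v into the integrand,

    10x + 10y → -50v,

so the integral becomes

    ∬_R (-50v) · |J| du dv = ∫_0^2 ∫_0^3 (-250v) dv du.

Inner (v): -1125.
Outer (u): -2250.

Therefore ∬_D (10x + 10y) dx dy = -2250.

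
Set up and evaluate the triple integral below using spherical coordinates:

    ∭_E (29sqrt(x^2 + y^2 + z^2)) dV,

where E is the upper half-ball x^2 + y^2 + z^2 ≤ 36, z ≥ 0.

In spherical coordinates, x = ρ sin(φ) cos(θ), y = ρ sin(φ) sin(θ), z = ρ cos(φ), and dV = ρ^2 sin(φ) dρ dφ dθ.

The integrand becomes 29ρ, so

    ∭_E (29sqrt(x^2 + y^2 + z^2)) dV = ∫_{0}^{2π} ∫_{0}^{π/2} ∫_{0}^{6} (29ρ) · ρ^2 sin(φ) dρ dφ dθ.

Inner (ρ): 9396sin(φ).
Middle (φ): 9396.
Outer (θ): 18792π.

Therefore the triple integral equals 18792π.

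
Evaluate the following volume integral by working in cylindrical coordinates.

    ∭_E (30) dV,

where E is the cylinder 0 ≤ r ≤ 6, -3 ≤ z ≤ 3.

In cylindrical coordinates, x = r cos(θ), y = r sin(θ), z = z, and dV = r dr dθ dz.

The integrand becomes 30, so

    ∭_E (30) dV = ∫_{0}^{2π} ∫_{0}^{6} ∫_{-3}^{3} (30) · r dz dr dθ.

Inner (z): 180r.
Middle (r from 0 to 6): 3240.
Outer (θ): 6480π.

Therefore the triple integral equals 6480π.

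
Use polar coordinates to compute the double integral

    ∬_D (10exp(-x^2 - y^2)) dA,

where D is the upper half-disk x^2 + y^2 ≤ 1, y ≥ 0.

The region D is 0 ≤ r ≤ 1, 0 ≤ θ ≤ π in polar coordinates, where x = r cos(θ), y = r sin(θ), and dA = r dr dθ.

Under the substitution, the integrand becomes 10exp(-r^2), so

    ∬_D (10exp(-x^2 - y^2)) dA = ∫_{0}^{π} ∫_{0}^{1} (10exp(-r^2)) · r dr dθ.

Inner integral (in r): ∫_{0}^{1} (10exp(-r^2)) · r dr = 5 - 5exp(-1).

Outer integral (in θ): ∫_{0}^{π} (5 - 5exp(-1)) dθ = -5π exp(-1) + 5π.

Therefore ∬_D (10exp(-x^2 - y^2)) dA = -5π exp(-1) + 5π.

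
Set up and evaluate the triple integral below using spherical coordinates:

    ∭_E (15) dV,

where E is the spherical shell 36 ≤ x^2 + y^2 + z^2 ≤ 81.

In spherical coordinates, x = ρ sin(φ) cos(θ), y = ρ sin(φ) sin(θ), z = ρ cos(φ), and dV = ρ^2 sin(φ) dρ dφ dθ.

The integrand becomes 15, so

    ∭_E (15) dV = ∫_{0}^{2π} ∫_{0}^{π} ∫_{6}^{9} (15) · ρ^2 sin(φ) dρ dφ dθ.

Inner (ρ): 2565sin(φ).
Middle (φ): 5130.
Outer (θ): 10260π.

Therefore the triple integral equals 10260π.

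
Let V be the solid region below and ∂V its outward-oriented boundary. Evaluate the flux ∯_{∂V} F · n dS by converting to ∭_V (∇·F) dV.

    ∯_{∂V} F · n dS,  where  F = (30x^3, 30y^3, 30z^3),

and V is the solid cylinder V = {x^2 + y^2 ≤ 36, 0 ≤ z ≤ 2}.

By the divergence theorem,

    ∯_{∂V} F · n dS = ∭_V (∇ · F) dV.

Compute the divergence:
    ∇ · F = ∂F_x/∂x + ∂F_y/∂y + ∂F_z/∂z = 90x^2 + 90y^2 + 90z^2.

In cylindrical coordinates, x = r cos(θ), y = r sin(θ), z = z, dV = r dr dθ dz, with 0 ≤ r ≤ 6, 0 ≤ θ ≤ 2π, 0 ≤ z ≤ 2.

The integrand, after substitution and multiplying by the volume element, becomes (90r^2 + 90z^2) · r, so

    ∭_V (∇·F) dV = ∫_0^{2π} ∫_0^{6} ∫_0^{2} (90r^2 + 90z^2) · r dz dr dθ.

Inner (z from 0 to 2): 180r^3 + 240r.
Middle (r from 0 to 6): 62640.
Outer (θ from 0 to 2π): 125280π.

Therefore ∯_{∂V} F · n dS = 125280π.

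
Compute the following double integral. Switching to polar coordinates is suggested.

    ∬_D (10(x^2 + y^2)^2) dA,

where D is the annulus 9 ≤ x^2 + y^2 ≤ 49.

The region D is 3 ≤ r ≤ 7, 0 ≤ θ ≤ 2π in polar coordinates, where x = r cos(θ), y = r sin(θ), and dA = r dr dθ.

Under the substitution, the integrand becomes 10r^4, so

    ∬_D (10(x^2 + y^2)^2) dA = ∫_{0}^{2π} ∫_{3}^{7} (10r^4) · r dr dθ.

Inner integral (in r): ∫_{3}^{7} (10r^4) · r dr = 584600/3.

Outer integral (in θ): ∫_{0}^{2π} (584600/3) dθ = 1169200π/3.

Therefore ∬_D (10(x^2 + y^2)^2) dA = 1169200π/3.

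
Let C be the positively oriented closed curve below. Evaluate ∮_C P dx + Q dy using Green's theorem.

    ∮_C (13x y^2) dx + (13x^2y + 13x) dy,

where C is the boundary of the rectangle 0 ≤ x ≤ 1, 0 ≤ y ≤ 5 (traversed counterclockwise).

Green's theorem converts the closed line integral into a double integral over the enclosed region D:

    ∮_C P dx + Q dy = ∬_D (∂Q/∂x - ∂P/∂y) dA.

Here P = 13x y^2, Q = 13x^2y + 13x, so

    ∂Q/∂x = 26x y + 13,    ∂P/∂y = 26x y,
    ∂Q/∂x - ∂P/∂y = 13.

D is the region 0 ≤ x ≤ 1, 0 ≤ y ≤ 5. Evaluating the double integral:

    ∬_D (13) dA = ∫_0^{1} ∫_0^{5} (13) dy dx.

Inner (y from 0 to 5): 65.
Outer (x from 0 to 1): 65.

Therefore ∮_C P dx + Q dy = 65.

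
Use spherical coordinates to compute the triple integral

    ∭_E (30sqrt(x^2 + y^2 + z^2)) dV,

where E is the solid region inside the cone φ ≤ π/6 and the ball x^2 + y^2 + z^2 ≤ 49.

In spherical coordinates, x = ρ sin(φ) cos(θ), y = ρ sin(φ) sin(θ), z = ρ cos(φ), and dV = ρ^2 sin(φ) dρ dφ dθ.

The integrand becomes 30ρ, so

    ∭_E (30sqrt(x^2 + y^2 + z^2)) dV = ∫_{0}^{2π} ∫_{0}^{π/6} ∫_{0}^{7} (30ρ) · ρ^2 sin(φ) dρ dφ dθ.

Inner (ρ): 36015sin(φ)/2.
Middle (φ): 36015/2 - 36015sqrt(3)/4.
Outer (θ): 36015π (2 - sqrt(3))/2.

Therefore the triple integral equals 36015π (2 - sqrt(3))/2.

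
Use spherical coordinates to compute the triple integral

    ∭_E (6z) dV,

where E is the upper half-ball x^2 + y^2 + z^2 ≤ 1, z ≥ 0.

In spherical coordinates, x = ρ sin(φ) cos(θ), y = ρ sin(φ) sin(θ), z = ρ cos(φ), and dV = ρ^2 sin(φ) dρ dφ dθ.

The integrand becomes 6ρ cos(φ), so

    ∭_E (6z) dV = ∫_{0}^{2π} ∫_{0}^{π/2} ∫_{0}^{1} (6ρ cos(φ)) · ρ^2 sin(φ) dρ dφ dθ.

Inner (ρ): 3sin(2φ)/4.
Middle (φ): 3/4.
Outer (θ): 3π/2.

Therefore the triple integral equals 3π/2.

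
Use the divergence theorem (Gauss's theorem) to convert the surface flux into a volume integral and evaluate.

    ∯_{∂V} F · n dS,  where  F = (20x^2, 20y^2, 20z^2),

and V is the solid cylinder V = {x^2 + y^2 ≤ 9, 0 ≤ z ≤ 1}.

By the divergence theorem,

    ∯_{∂V} F · n dS = ∭_V (∇ · F) dV.

Compute the divergence:
    ∇ · F = ∂F_x/∂x + ∂F_y/∂y + ∂F_z/∂z = 40x + 40y + 40z.

In cylindrical coordinates, x = r cos(θ), y = r sin(θ), z = z, dV = r dr dθ dz, with 0 ≤ r ≤ 3, 0 ≤ θ ≤ 2π, 0 ≤ z ≤ 1.

The integrand, after substitution and multiplying by the volume element, becomes (40sqrt(2)r sin(θ + π/4) + 40z) · r, so

    ∭_V (∇·F) dV = ∫_0^{2π} ∫_0^{3} ∫_0^{1} (40sqrt(2)r sin(θ + π/4) + 40z) · r dz dr dθ.

Inner (z from 0 to 1): 20r (2sqrt(2)r sin(θ + π/4) + 1).
Middle (r from 0 to 3): 360sqrt(2)sin(θ + π/4) + 90.
Outer (θ from 0 to 2π): 180π.

Therefore ∯_{∂V} F · n dS = 180π.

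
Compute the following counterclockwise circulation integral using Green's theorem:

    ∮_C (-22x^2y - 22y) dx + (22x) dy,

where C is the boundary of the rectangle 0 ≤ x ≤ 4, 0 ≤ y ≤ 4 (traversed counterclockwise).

Green's theorem converts the closed line integral into a double integral over the enclosed region D:

    ∮_C P dx + Q dy = ∬_D (∂Q/∂x - ∂P/∂y) dA.

Here P = -22x^2y - 22y, Q = 22x, so

    ∂Q/∂x = 22,    ∂P/∂y = -22x^2 - 22,
    ∂Q/∂x - ∂P/∂y = 22x^2 + 44.

D is the region 0 ≤ x ≤ 4, 0 ≤ y ≤ 4. Evaluating the double integral:

    ∬_D (22x^2 + 44) dA = ∫_0^{4} ∫_0^{4} (22x^2 + 44) dy dx.

Inner (y from 0 to 4): 88x^2 + 176.
Outer (x from 0 to 4): 7744/3.

Therefore ∮_C P dx + Q dy = 7744/3.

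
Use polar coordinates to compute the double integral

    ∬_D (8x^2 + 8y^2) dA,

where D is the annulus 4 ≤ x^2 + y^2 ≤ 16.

The region D is 2 ≤ r ≤ 4, 0 ≤ θ ≤ 2π in polar coordinates, where x = r cos(θ), y = r sin(θ), and dA = r dr dθ.

Under the substitution, the integrand becomes 8r^2, so

    ∬_D (8x^2 + 8y^2) dA = ∫_{0}^{2π} ∫_{2}^{4} (8r^2) · r dr dθ.

Inner integral (in r): ∫_{2}^{4} (8r^2) · r dr = 480.

Outer integral (in θ): ∫_{0}^{2π} (480) dθ = 960π.

Therefore ∬_D (8x^2 + 8y^2) dA = 960π.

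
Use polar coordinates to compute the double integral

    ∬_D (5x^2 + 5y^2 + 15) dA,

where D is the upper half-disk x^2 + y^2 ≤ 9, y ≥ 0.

The region D is 0 ≤ r ≤ 3, 0 ≤ θ ≤ π in polar coordinates, where x = r cos(θ), y = r sin(θ), and dA = r dr dθ.

Under the substitution, the integrand becomes 5r^2 + 15, so

    ∬_D (5x^2 + 5y^2 + 15) dA = ∫_{0}^{π} ∫_{0}^{3} (5r^2 + 15) · r dr dθ.

Inner integral (in r): ∫_{0}^{3} (5r^2 + 15) · r dr = 675/4.

Outer integral (in θ): ∫_{0}^{π} (675/4) dθ = 675π/4.

Therefore ∬_D (5x^2 + 5y^2 + 15) dA = 675π/4.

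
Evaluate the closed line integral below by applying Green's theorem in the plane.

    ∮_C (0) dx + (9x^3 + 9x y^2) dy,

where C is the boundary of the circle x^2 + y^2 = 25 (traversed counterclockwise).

Green's theorem converts the closed line integral into a double integral over the enclosed region D:

    ∮_C P dx + Q dy = ∬_D (∂Q/∂x - ∂P/∂y) dA.

Here P = 0, Q = 9x^3 + 9x y^2, so

    ∂Q/∂x = 27x^2 + 9y^2,    ∂P/∂y = 0,
    ∂Q/∂x - ∂P/∂y = 27x^2 + 9y^2.

D is the region x^2 + y^2 ≤ 25. Evaluating the double integral:

In polar coordinates (x = r cos θ, y = r sin θ, dA = r dr dθ) the integrand becomes 9r^2(cos(2θ) + 2), so

    ∬_D (27x^2 + 9y^2) dA = ∫_0^{2π} ∫_0^{5} (9r^2(cos(2θ) + 2)) · r dr dθ.

Inner (r from 0 to 5): 5625cos(2θ)/4 + 5625/2.
Outer (θ from 0 to 2π): 5625π.

Therefore ∮_C P dx + Q dy = 5625π.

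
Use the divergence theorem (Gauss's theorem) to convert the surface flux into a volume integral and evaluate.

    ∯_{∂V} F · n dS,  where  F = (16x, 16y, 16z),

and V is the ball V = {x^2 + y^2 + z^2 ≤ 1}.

By the divergence theorem,

    ∯_{∂V} F · n dS = ∭_V (∇ · F) dV.

Compute the divergence:
    ∇ · F = ∂F_x/∂x + ∂F_y/∂y + ∂F_z/∂z = 16 + 16 + 16 = 48.

In spherical coordinates, x = ρ sin(φ) cos(θ), y = ρ sin(φ) sin(θ), z = ρ cos(φ), dV = ρ^2 sin(φ) dρ dφ dθ, with 0 ≤ ρ ≤ 1, 0 ≤ φ ≤ π, 0 ≤ θ ≤ 2π.

The integrand, after substitution and multiplying by the volume element, becomes (48) · ρ^2 sin(φ), so

    ∭_V (∇·F) dV = ∫_0^{2π} ∫_0^{π} ∫_0^{1} (48) · ρ^2 sin(φ) dρ dφ dθ.

Inner (ρ from 0 to 1): 16sin(φ).
Middle (φ from 0 to π): 32.
Outer (θ from 0 to 2π): 64π.

Therefore ∯_{∂V} F · n dS = 64π.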